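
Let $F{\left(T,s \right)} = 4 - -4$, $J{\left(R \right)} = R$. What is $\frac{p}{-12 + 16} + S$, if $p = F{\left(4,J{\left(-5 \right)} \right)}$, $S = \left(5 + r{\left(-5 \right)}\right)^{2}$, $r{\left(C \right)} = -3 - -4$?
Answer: $38$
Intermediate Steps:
$r{\left(C \right)} = 1$ ($r{\left(C \right)} = -3 + 4 = 1$)
$S = 36$ ($S = \left(5 + 1\right)^{2} = 6^{2} = 36$)
$F{\left(T,s \right)} = 8$ ($F{\left(T,s \right)} = 4 + 4 = 8$)
$p = 8$
$\frac{p}{-12 + 16} + S = \frac{8}{-12 + 16} + 36 = \frac{8}{4} + 36 = 8 \cdot \frac{1}{4} + 36 = 2 + 36 = 38$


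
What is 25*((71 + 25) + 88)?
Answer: 4600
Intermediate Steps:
25*((71 + 25) + 88) = 25*(96 + 88) = 25*184 = 4600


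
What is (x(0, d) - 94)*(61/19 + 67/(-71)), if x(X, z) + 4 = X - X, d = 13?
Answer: -299684/1349 ≈ -222.15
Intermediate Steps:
x(X, z) = -4 (x(X, z) = -4 + (X - X) = -4 + 0 = -4)
(x(0, d) - 94)*(61/19 + 67/(-71)) = (-4 - 94)*(61/19 + 67/(-71)) = -98*(61*(1/19) + 67*(-1/71)) = -98*(61/19 - 67/71) = -98*3058/1349 = -299684/1349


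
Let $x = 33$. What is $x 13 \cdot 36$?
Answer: $15444$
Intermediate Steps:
$x 13 \cdot 36 = 33 \cdot 13 \cdot 36 = 429 \cdot 36 = 15444$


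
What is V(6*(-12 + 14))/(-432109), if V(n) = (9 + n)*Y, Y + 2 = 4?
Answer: -42/432109 ≈ -9.7198e-5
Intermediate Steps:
Y = 2 (Y = -2 + 4 = 2)
V(n) = 18 + 2*n (V(n) = (9 + n)*2 = 18 + 2*n)
V(6*(-12 + 14))/(-432109) = (18 + 2*(6*(-12 + 14)))/(-432109) = (18 + 2*(6*2))*(-1/432109) = (18 + 2*12)*(-1/432109) = (18 + 24)*(-1/432109) = 42*(-1/432109) = -42/432109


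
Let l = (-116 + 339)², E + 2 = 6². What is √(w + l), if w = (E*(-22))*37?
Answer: √22053 ≈ 148.50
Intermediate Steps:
E = 34 (E = -2 + 6² = -2 + 36 = 34)
l = 49729 (l = 223² = 49729)
w = -27676 (w = (34*(-22))*37 = -748*37 = -27676)
√(w + l) = √(-27676 + 49729) = √22053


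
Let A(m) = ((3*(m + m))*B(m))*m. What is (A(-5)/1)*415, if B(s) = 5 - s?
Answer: 622500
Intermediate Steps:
A(m) = 6*m²*(5 - m) (A(m) = ((3*(m + m))*(5 - m))*m = ((3*(2*m))*(5 - m))*m = ((6*m)*(5 - m))*m = (6*m*(5 - m))*m = 6*m²*(5 - m))
(A(-5)/1)*415 = ((6*(-5)²*(5 - 1*(-5)))/1)*415 = ((6*25*(5 + 5))*1)*415 = ((6*25*10)*1)*415 = (1500*1)*415 = 1500*415 = 622500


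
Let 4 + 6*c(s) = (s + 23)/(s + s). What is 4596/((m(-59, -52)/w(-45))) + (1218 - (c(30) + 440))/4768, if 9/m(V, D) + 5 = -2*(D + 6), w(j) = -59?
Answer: -4499326352693/1716480 ≈ -2.6213e+6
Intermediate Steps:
m(V, D) = 9/(-17 - 2*D) (m(V, D) = 9/(-5 - 2*(D + 6)) = 9/(-5 - 2*(6 + D)) = 9/(-5 + (-12 - 2*D)) = 9/(-17 - 2*D))
c(s) = -2/3 + (23 + s)/(12*s) (c(s) = -2/3 + ((s + 23)/(s + s))/6 = -2/3 + ((23 + s)/((2*s)))/6 = -2/3 + ((23 + s)*(1/(2*s)))/6 = -2/3 + ((23 + s)/(2*s))/6 = -2/3 + (23 + s)/(12*s))
4596/((m(-59, -52)/w(-45))) + (1218 - (c(30) + 440))/4768 = 4596/((-9/(17 + 2*(-52))/(-59))) + (1218 - ((1/12)*(23 - 7*30)/30 + 440))/4768 = 4596/((-9/(17 - 104)*(-1/59))) + (1218 - ((1/12)*(1/30)*(23 - 210) + 440))*(1/4768) = 4596/((-9/(-87)*(-1/59))) + (1218 - ((1/12)*(1/30)*(-187) + 440))*(1/4768) = 4596/((-9*(-1/87)*(-1/59))) + (1218 - (-187/360 + 440))*(1/4768) = 4596/(((3/29)*(-1/59))) + (1218 - 1*158213/360)*(1/4768) = 4596/(-3/1711) + (1218 - 158213/360)*(1/4768) = 4596*(-1711/3) + (280267/360)*(1/4768) = -2621252 + 280267/1716480 = -4499326352693/1716480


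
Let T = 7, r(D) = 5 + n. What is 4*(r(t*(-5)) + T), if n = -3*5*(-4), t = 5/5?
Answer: 288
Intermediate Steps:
t = 1 (t = 5*(⅕) = 1)
n = 60 (n = -15*(-4) = 60)
r(D) = 65 (r(D) = 5 + 60 = 65)
4*(r(t*(-5)) + T) = 4*(65 + 7) = 4*72 = 288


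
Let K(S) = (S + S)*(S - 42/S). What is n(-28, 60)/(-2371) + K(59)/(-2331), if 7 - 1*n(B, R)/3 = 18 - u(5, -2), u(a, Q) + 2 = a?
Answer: -16251794/5526801 ≈ -2.9405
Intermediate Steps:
u(a, Q) = -2 + a
K(S) = 2*S*(S - 42/S) (K(S) = (2*S)*(S - 42/S) = 2*S*(S - 42/S))
n(B, R) = -24 (n(B, R) = 21 - 3*(18 - (-2 + 5)) = 21 - 3*(18 - 1*3) = 21 - 3*(18 - 3) = 21 - 3*15 = 21 - 45 = -24)
n(-28, 60)/(-2371) + K(59)/(-2331) = -24/(-2371) + (-84 + 2*59**2)/(-2331) = -24*(-1/2371) + (-84 + 2*3481)*(-1/2331) = 24/2371 + (-84 + 6962)*(-1/2331) = 24/2371 + 6878*(-1/2331) = 24/2371 - 6878/2331 = -16251794/5526801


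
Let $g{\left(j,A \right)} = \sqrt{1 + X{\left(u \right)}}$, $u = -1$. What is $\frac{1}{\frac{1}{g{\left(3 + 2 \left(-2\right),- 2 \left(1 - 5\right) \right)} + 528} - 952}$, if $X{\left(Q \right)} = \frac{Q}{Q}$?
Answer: $- \frac{265399936}{252660236417} + \frac{\sqrt{2}}{252660236417} \approx -0.0010504$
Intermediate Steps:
$X{\left(Q \right)} = 1$
$g{\left(j,A \right)} = \sqrt{2}$ ($g{\left(j,A \right)} = \sqrt{1 + 1} = \sqrt{2}$)
$\frac{1}{\frac{1}{g{\left(3 + 2 \left(-2\right),- 2 \left(1 - 5\right) \right)} + 528} - 952} = \frac{1}{\frac{1}{\sqrt{2} + 528} - 952} = \frac{1}{\frac{1}{528 + \sqrt{2}} - 952} = \frac{1}{-952 + \frac{1}{528 + \sqrt{2}}}$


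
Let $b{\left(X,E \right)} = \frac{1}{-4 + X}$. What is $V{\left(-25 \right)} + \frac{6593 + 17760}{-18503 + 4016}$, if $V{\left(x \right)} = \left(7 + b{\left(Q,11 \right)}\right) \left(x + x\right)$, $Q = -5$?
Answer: $- \frac{15042959}{43461} \approx -346.13$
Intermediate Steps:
$V{\left(x \right)} = \frac{124 x}{9}$ ($V{\left(x \right)} = \left(7 + \frac{1}{-4 - 5}\right) \left(x + x\right) = \left(7 + \frac{1}{-9}\right) 2 x = \left(7 - \frac{1}{9}\right) 2 x = \frac{62 \cdot 2 x}{9} = \frac{124 x}{9}$)
$V{\left(-25 \right)} + \frac{6593 + 17760}{-18503 + 4016} = \frac{124}{9} \left(-25\right) + \frac{6593 + 17760}{-18503 + 4016} = - \frac{3100}{9} + \frac{24353}{-14487} = - \frac{3100}{9} + 24353 \left(- \frac{1}{14487}\right) = - \frac{3100}{9} - \frac{24353}{14487} = - \frac{15042959}{43461}$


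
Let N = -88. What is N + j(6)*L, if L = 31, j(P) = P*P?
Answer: 1028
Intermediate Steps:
j(P) = P²
N + j(6)*L = -88 + 6²*31 = -88 + 36*31 = -88 + 1116 = 1028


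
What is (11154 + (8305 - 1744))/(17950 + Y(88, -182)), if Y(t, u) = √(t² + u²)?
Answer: 158992125/161080816 - 17715*√10217/161080816 ≈ 0.97592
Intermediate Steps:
(11154 + (8305 - 1744))/(17950 + Y(88, -182)) = (11154 + (8305 - 1744))/(17950 + √(88² + (-182)²)) = (11154 + 6561)/(17950 + √(7744 + 33124)) = 17715/(17950 + √40868) = 17715/(17950 + 2*√10217)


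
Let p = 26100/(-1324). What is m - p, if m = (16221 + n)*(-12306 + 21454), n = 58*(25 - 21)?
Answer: 49819493089/331 ≈ 1.5051e+8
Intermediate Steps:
p = -6525/331 (p = 26100*(-1/1324) = -6525/331 ≈ -19.713)
n = 232 (n = 58*4 = 232)
m = 150512044 (m = (16221 + 232)*(-12306 + 21454) = 16453*9148 = 150512044)
m - p = 150512044 - 1*(-6525/331) = 150512044 + 6525/331 = 49819493089/331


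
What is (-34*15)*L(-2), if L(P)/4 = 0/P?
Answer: 0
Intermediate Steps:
L(P) = 0 (L(P) = 4*(0/P) = 4*0 = 0)
(-34*15)*L(-2) = -34*15*0 = -510*0 = 0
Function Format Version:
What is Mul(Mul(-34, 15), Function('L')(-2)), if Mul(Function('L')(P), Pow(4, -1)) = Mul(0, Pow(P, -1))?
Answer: 0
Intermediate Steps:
Function('L')(P) = 0 (Function('L')(P) = Mul(4, Mul(0, Pow(P, -1))) = Mul(4, 0) = 0)
Mul(Mul(-34, 15), Function('L')(-2)) = Mul(Mul(-34, 15), 0) = Mul(-510, 0) = 0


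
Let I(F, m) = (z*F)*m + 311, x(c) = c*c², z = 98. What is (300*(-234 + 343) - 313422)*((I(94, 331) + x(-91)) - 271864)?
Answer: -568194802656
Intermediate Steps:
x(c) = c³
I(F, m) = 311 + 98*F*m (I(F, m) = (98*F)*m + 311 = 98*F*m + 311 = 311 + 98*F*m)
(300*(-234 + 343) - 313422)*((I(94, 331) + x(-91)) - 271864) = (300*(-234 + 343) - 313422)*(((311 + 98*94*331) + (-91)³) - 271864) = (300*109 - 313422)*(((311 + 3049172) - 753571) - 271864) = (32700 - 313422)*((3049483 - 753571) - 271864) = -280722*(2295912 - 271864) = -280722*2024048 = -568194802656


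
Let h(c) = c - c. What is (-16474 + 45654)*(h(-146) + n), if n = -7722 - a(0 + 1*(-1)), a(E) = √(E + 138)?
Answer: -225327960 - 29180*√137 ≈ -2.2567e+8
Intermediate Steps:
a(E) = √(138 + E)
n = -7722 - √137 (n = -7722 - √(138 + (0 + 1*(-1))) = -7722 - √(138 + (0 - 1)) = -7722 - √(138 - 1) = -7722 - √137 ≈ -7733.7)
h(c) = 0
(-16474 + 45654)*(h(-146) + n) = (-16474 + 45654)*(0 + (-7722 - √137)) = 29180*(-7722 - √137) = -225327960 - 29180*√137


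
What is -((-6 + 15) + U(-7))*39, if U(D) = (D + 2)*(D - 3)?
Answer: -2301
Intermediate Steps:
U(D) = (-3 + D)*(2 + D) (U(D) = (2 + D)*(-3 + D) = (-3 + D)*(2 + D))
-((-6 + 15) + U(-7))*39 = -((-6 + 15) + (-6 + (-7)**2 - 1*(-7)))*39 = -(9 + (-6 + 49 + 7))*39 = -(9 + 50)*39 = -59*39 = -1*2301 = -2301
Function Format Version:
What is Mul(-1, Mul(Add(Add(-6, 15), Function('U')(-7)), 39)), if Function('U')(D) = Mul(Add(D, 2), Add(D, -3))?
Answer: -2301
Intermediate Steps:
Function('U')(D) = Mul(Add(-3, D), Add(2, D)) (Function('U')(D) = Mul(Add(2, D), Add(-3, D)) = Mul(Add(-3, D), Add(2, D)))
Mul(-1, Mul(Add(Add(-6, 15), Function('U')(-7)), 39)) = Mul(-1, Mul(Add(Add(-6, 15), Add(-6, Pow(-7, 2), Mul(-1, -7))), 39)) = Mul(-1, Mul(Add(9, Add(-6, 49, 7)), 39)) = Mul(-1, Mul(Add(9, 50), 39)) = Mul(-1, Mul(59, 39)) = Mul(-1, 2301) = -2301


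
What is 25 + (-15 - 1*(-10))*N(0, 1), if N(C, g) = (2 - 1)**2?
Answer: 20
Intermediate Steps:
N(C, g) = 1 (N(C, g) = 1**2 = 1)
25 + (-15 - 1*(-10))*N(0, 1) = 25 + (-15 - 1*(-10))*1 = 25 + (-15 + 10)*1 = 25 - 5*1 = 25 - 5 = 20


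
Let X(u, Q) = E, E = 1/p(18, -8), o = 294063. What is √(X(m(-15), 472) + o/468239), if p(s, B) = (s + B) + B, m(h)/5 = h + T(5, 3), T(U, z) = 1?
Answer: √989262582470/936478 ≈ 1.0621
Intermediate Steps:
m(h) = 5 + 5*h (m(h) = 5*(h + 1) = 5*(1 + h) = 5 + 5*h)
p(s, B) = s + 2*B (p(s, B) = (B + s) + B = s + 2*B)
E = ½ (E = 1/(18 + 2*(-8)) = 1/(18 - 16) = 1/2 = ½ ≈ 0.50000)
X(u, Q) = ½
√(X(m(-15), 472) + o/468239) = √(½ + 294063/468239) = √(1056365/936478) = √989262582470/936478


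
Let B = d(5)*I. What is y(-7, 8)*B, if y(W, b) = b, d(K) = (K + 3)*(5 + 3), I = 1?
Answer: 512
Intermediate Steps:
d(K) = 24 + 8*K (d(K) = (3 + K)*8 = 24 + 8*K)
B = 64 (B = (24 + 8*5)*1 = (24 + 40)*1 = 64*1 = 64)
y(-7, 8)*B = 8*64 = 512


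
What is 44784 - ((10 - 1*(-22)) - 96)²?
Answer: 40688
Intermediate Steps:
44784 - ((10 - 1*(-22)) - 96)² = 44784 - ((10 + 22) - 96)² = 44784 - (32 - 96)² = 44784 - 1*(-64)² = 44784 - 1*4096 = 44784 - 4096 = 40688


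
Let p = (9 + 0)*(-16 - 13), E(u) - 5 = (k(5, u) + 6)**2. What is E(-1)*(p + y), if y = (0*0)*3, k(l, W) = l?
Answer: -32886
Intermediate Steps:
E(u) = 126 (E(u) = 5 + (5 + 6)**2 = 5 + 11**2 = 5 + 121 = 126)
y = 0 (y = 0*3 = 0)
p = -261 (p = 9*(-29) = -261)
E(-1)*(p + y) = 126*(-261 + 0) = 126*(-261) = -32886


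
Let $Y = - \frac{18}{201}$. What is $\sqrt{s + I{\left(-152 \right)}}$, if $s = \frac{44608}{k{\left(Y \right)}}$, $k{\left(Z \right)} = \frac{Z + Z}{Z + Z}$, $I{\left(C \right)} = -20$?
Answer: $2 \sqrt{11147} \approx 211.16$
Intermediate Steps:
$Y = - \frac{6}{67}$ ($Y = \left(-18\right) \frac{1}{201} = - \frac{6}{67} \approx -0.089552$)
$k{\left(Z \right)} = 1$ ($k{\left(Z \right)} = \frac{2 Z}{2 Z} = 2 Z \frac{1}{2 Z} = 1$)
$s = 44608$ ($s = \frac{44608}{1} = 44608 \cdot 1 = 44608$)
$\sqrt{s + I{\left(-152 \right)}} = \sqrt{44608 - 20} = \sqrt{44588} = 2 \sqrt{11147}$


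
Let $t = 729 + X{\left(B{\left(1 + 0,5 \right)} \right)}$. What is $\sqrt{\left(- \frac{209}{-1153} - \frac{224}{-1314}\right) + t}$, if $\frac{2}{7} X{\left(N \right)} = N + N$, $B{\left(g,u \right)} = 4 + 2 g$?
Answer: $\frac{2 \sqrt{12295305254665}}{252507} \approx 27.773$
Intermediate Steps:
$X{\left(N \right)} = 7 N$ ($X{\left(N \right)} = \frac{7 \left(N + N\right)}{2} = \frac{7 \cdot 2 N}{2} = 7 N$)
$t = 771$ ($t = 729 + 7 \left(4 + 2 \left(1 + 0\right)\right) = 729 + 7 \left(4 + 2 \cdot 1\right) = 729 + 7 \left(4 + 2\right) = 729 + 7 \cdot 6 = 729 + 42 = 771$)
$\sqrt{\left(- \frac{209}{-1153} - \frac{224}{-1314}\right) + t} = \sqrt{\left(- \frac{209}{-1153} - \frac{224}{-1314}\right) + 771} = \sqrt{\left(\left(-209\right) \left(- \frac{1}{1153}\right) - - \frac{112}{657}\right) + 771} = \sqrt{\left(\frac{209}{1153} + \frac{112}{657}\right) + 771} = \sqrt{\frac{266449}{757521} + 771} = \sqrt{\frac{584315140}{757521}} = \frac{2 \sqrt{12295305254665}}{252507}$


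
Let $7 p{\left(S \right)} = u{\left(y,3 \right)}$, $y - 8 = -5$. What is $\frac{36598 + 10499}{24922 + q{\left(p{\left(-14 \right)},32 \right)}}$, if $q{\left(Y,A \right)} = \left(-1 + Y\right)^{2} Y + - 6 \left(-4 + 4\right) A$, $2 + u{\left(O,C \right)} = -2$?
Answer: $\frac{5384757}{2849254} \approx 1.8899$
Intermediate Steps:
$y = 3$ ($y = 8 - 5 = 3$)
$u{\left(O,C \right)} = -4$ ($u{\left(O,C \right)} = -2 - 2 = -4$)
$p{\left(S \right)} = - \frac{4}{7}$ ($p{\left(S \right)} = \frac{1}{7} \left(-4\right) = - \frac{4}{7}$)
$q{\left(Y,A \right)} = Y \left(-1 + Y\right)^{2}$ ($q{\left(Y,A \right)} = Y \left(-1 + Y\right)^{2} + \left(-6\right) 0 A = Y \left(-1 + Y\right)^{2} + 0 A = Y \left(-1 + Y\right)^{2} + 0 = Y \left(-1 + Y\right)^{2}$)
$\frac{36598 + 10499}{24922 + q{\left(p{\left(-14 \right)},32 \right)}} = \frac{36598 + 10499}{24922 - \frac{4 \left(-1 - \frac{4}{7}\right)^{2}}{7}} = \frac{47097}{24922 - \frac{4 \left(- \frac{11}{7}\right)^{2}}{7}} = \frac{47097}{24922 - \frac{484}{343}} = \frac{47097}{\frac{8547762}{343}} = 47097 \cdot \frac{343}{8547762} = \frac{5384757}{2849254}$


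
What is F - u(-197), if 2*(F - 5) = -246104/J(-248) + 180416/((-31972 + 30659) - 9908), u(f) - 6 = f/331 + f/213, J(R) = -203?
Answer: 13734375871957/22942310727 ≈ 598.65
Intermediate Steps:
u(f) = 6 + 544*f/70503 (u(f) = 6 + (f/331 + f/213) = 6 + 544*f/70503)
F = 196263369/325409 (F = 5 + (-246104/(-203) + 180416/((-31972 + 30659) - 9908))/2 = 5 + (-246104*(-1/203) + 180416/(-1313 - 9908))/2 = 5 + (246104/203 + 180416/(-11221))/2 = 5 + (246104/203 + 180416*(-1/11221))/2 = 5 + (246104/203 - 180416/11221)/2 = 5 + (1/2)*(389272648/325409) = 5 + 194636324/325409 = 196263369/325409 ≈ 603.13)
F - u(-197) = 196263369/325409 - (6 + (544/70503)*(-197)) = 196263369/325409 - (6 - 107168/70503) = 196263369/325409 - 1*315850/70503 = 196263369/325409 - 315850/70503 = 13734375871957/22942310727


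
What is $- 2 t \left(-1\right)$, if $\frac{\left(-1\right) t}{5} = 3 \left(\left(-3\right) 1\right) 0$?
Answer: $0$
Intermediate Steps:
$t = 0$ ($t = - 5 \cdot 3 \left(\left(-3\right) 1\right) 0 = - 5 \cdot 3 \left(-3\right) 0 = - 5 \left(\left(-9\right) 0\right) = \left(-5\right) 0 = 0$)
$- 2 t \left(-1\right) = \left(-2\right) 0 \left(-1\right) = 0 \left(-1\right) = 0$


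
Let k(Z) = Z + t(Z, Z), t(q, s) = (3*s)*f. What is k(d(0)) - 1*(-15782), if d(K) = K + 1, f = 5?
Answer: 15798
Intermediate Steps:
d(K) = 1 + K
t(q, s) = 15*s (t(q, s) = (3*s)*5 = 15*s)
k(Z) = 16*Z (k(Z) = Z + 15*Z = 16*Z)
k(d(0)) - 1*(-15782) = 16*(1 + 0) - 1*(-15782) = 16*1 + 15782 = 16 + 15782 = 15798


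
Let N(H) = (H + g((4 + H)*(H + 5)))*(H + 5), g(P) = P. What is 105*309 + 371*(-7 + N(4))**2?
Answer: 170072504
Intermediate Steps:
N(H) = (5 + H)*(H + (4 + H)*(5 + H)) (N(H) = (H + (4 + H)*(H + 5))*(H + 5) = (H + (4 + H)*(5 + H))*(5 + H) = (5 + H)*(H + (4 + H)*(5 + H)))
105*309 + 371*(-7 + N(4))**2 = 105*309 + 371*(-7 + (100 + 4**3 + 15*4**2 + 70*4))**2 = 32445 + 371*(-7 + (100 + 64 + 15*16 + 280))**2 = 32445 + 371*(-7 + (100 + 64 + 240 + 280))**2 = 32445 + 371*(-7 + 684)**2 = 32445 + 371*677**2 = 32445 + 371*458329 = 32445 + 170040059 = 170072504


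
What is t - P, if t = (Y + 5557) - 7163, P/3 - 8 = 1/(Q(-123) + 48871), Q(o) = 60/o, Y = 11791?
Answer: 6786501376/667897 ≈ 10161.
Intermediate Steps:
P = 16029569/667897 (P = 24 + 3/(60/(-123) + 48871) = 24 + 3/(60*(-1/123) + 48871) = 24 + 3/(-20/41 + 48871) = 24 + 3/(2003691/41) = 24 + 3*(41/2003691) = 24 + 41/667897 = 16029569/667897 ≈ 24.000)
t = 10185 (t = (11791 + 5557) - 7163 = 17348 - 7163 = 10185)
t - P = 10185 - 1*16029569/667897 = 10185 - 16029569/667897 = 6786501376/667897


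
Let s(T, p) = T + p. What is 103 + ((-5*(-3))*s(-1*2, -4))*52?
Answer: -4577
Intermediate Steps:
103 + ((-5*(-3))*s(-1*2, -4))*52 = 103 + ((-5*(-3))*(-1*2 - 4))*52 = 103 + (15*(-2 - 4))*52 = 103 + (15*(-6))*52 = 103 - 90*52 = 103 - 4680 = -4577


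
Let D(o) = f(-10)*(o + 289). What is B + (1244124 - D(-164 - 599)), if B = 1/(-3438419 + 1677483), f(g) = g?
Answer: 2182475903423/1760936 ≈ 1.2394e+6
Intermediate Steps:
B = -1/1760936 (B = 1/(-1760936) = -1/1760936 ≈ -5.6788e-7)
D(o) = -2890 - 10*o (D(o) = -10*(o + 289) = -10*(289 + o) = -2890 - 10*o)
B + (1244124 - D(-164 - 599)) = -1/1760936 + (1244124 - (-2890 - 10*(-164 - 599))) = -1/1760936 + (1244124 - (-2890 - 10*(-763))) = -1/1760936 + (1244124 - (-2890 + 7630)) = -1/1760936 + (1244124 - 1*4740) = -1/1760936 + (1244124 - 4740) = -1/1760936 + 1239384 = 2182475903423/1760936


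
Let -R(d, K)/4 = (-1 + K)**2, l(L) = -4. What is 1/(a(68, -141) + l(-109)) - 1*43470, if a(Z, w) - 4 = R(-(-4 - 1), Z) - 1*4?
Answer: -780721201/17960 ≈ -43470.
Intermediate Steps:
R(d, K) = -4*(-1 + K)**2
a(Z, w) = -4*(-1 + Z)**2 (a(Z, w) = 4 + (-4*(-1 + Z)**2 - 1*4) = 4 + (-4*(-1 + Z)**2 - 4) = 4 + (-4 - 4*(-1 + Z)**2) = -4*(-1 + Z)**2)
1/(a(68, -141) + l(-109)) - 1*43470 = 1/(-4*(-1 + 68)**2 - 4) - 1*43470 = 1/(-4*67**2 - 4) - 43470 = 1/(-4*4489 - 4) - 43470 = 1/(-17956 - 4) - 43470 = 1/(-17960) - 43470 = -1/17960 - 43470 = -780721201/17960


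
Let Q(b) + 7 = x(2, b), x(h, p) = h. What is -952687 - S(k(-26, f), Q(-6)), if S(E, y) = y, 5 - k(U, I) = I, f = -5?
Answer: -952682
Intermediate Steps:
Q(b) = -5 (Q(b) = -7 + 2 = -5)
k(U, I) = 5 - I
-952687 - S(k(-26, f), Q(-6)) = -952687 - 1*(-5) = -952687 + 5 = -952682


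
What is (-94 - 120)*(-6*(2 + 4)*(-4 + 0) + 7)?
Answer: -32314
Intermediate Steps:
(-94 - 120)*(-6*(2 + 4)*(-4 + 0) + 7) = -214*(-36*(-4) + 7) = -214*(-6*(-24) + 7) = -214*(144 + 7) = -214*151 = -32314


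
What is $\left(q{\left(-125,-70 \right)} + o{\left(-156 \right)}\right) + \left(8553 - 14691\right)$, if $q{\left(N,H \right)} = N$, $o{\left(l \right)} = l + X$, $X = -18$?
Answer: $-6437$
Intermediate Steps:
$o{\left(l \right)} = -18 + l$ ($o{\left(l \right)} = l - 18 = -18 + l$)
$\left(q{\left(-125,-70 \right)} + o{\left(-156 \right)}\right) + \left(8553 - 14691\right) = \left(-125 - 174\right) + \left(8553 - 14691\right) = \left(-125 - 174\right) - 6138 = -299 - 6138 = -6437$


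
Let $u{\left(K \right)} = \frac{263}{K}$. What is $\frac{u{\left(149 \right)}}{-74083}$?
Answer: $- \frac{263}{11038367} \approx -2.3826 \cdot 10^{-5}$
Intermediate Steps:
$\frac{u{\left(149 \right)}}{-74083} = \frac{263 \cdot \frac{1}{149}}{-74083} = 263 \cdot \frac{1}{149} \left(- \frac{1}{74083}\right) = \frac{263}{149} \left(- \frac{1}{74083}\right) = - \frac{263}{11038367}$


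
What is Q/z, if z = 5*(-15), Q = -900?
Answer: 12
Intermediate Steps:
z = -75
Q/z = -900/(-75) = -900*(-1/75) = 12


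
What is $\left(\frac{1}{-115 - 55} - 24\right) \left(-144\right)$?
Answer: $\frac{293832}{85} \approx 3456.8$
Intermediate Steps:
$\left(\frac{1}{-115 - 55} - 24\right) \left(-144\right) = \left(\frac{1}{-170} - 24\right) \left(-144\right) = \left(- \frac{1}{170} - 24\right) \left(-144\right) = \left(- \frac{4081}{170}\right) \left(-144\right) = \frac{293832}{85}$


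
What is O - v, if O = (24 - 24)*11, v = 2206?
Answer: -2206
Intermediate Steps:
O = 0 (O = 0*11 = 0)
O - v = 0 - 1*2206 = 0 - 2206 = -2206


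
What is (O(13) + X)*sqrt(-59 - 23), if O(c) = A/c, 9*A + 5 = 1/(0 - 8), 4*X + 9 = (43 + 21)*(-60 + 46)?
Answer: -211811*I*sqrt(82)/936 ≈ -2049.2*I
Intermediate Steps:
X = -905/4 (X = -9/4 + ((43 + 21)*(-60 + 46))/4 = -9/4 + (64*(-14))/4 = -9/4 + (1/4)*(-896) = -9/4 - 224 = -905/4 ≈ -226.25)
A = -41/72 (A = -5/9 + 1/(9*(0 - 8)) = -5/9 + (1/9)/(-8) = -5/9 + (1/9)*(-1/8) = -5/9 - 1/72 = -41/72 ≈ -0.56944)
O(c) = -41/(72*c)
(O(13) + X)*sqrt(-59 - 23) = (-41/72/13 - 905/4)*sqrt(-59 - 23) = (-41/72*1/13 - 905/4)*sqrt(-82) = (-41/936 - 905/4)*(I*sqrt(82)) = -211811*I*sqrt(82)/936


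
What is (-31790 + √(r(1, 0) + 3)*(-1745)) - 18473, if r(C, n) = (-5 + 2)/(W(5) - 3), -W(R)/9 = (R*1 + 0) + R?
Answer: -50263 - 1745*√2914/31 ≈ -53302.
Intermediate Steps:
W(R) = -18*R (W(R) = -9*((R*1 + 0) + R) = -9*((R + 0) + R) = -9*(R + R) = -18*R)
r(C, n) = 1/31 (r(C, n) = (-5 + 2)/(-18*5 - 3) = -3/(-90 - 3) = -3/(-93) = -3*(-1/93) = 1/31)
(-31790 + √(r(1, 0) + 3)*(-1745)) - 18473 = (-31790 + √(1/31 + 3)*(-1745)) - 18473 = (-31790 + √(94/31)*(-1745)) - 18473 = (-31790 + (√2914/31)*(-1745)) - 18473 = (-31790 - 1745*√2914/31) - 18473 = -50263 - 1745*√2914/31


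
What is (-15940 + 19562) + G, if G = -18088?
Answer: -14466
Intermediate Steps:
(-15940 + 19562) + G = (-15940 + 19562) - 18088 = 3622 - 18088 = -14466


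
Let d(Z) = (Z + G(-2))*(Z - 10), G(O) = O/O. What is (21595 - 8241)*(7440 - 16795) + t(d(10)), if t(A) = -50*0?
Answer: -124926670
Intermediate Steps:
G(O) = 1
d(Z) = (1 + Z)*(-10 + Z) (d(Z) = (Z + 1)*(Z - 10) = (1 + Z)*(-10 + Z))
t(A) = 0
(21595 - 8241)*(7440 - 16795) + t(d(10)) = (21595 - 8241)*(7440 - 16795) + 0 = 13354*(-9355) + 0 = -124926670 + 0 = -124926670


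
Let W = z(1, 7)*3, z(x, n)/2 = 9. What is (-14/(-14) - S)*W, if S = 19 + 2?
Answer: -1080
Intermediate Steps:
z(x, n) = 18 (z(x, n) = 2*9 = 18)
S = 21
W = 54 (W = 18*3 = 54)
(-14/(-14) - S)*W = (-14/(-14) - 1*21)*54 = (-14*(-1/14) - 21)*54 = (1 - 21)*54 = -20*54 = -1080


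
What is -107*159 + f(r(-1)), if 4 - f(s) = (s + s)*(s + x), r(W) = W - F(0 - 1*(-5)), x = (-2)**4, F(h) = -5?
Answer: -17169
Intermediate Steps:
x = 16
r(W) = 5 + W (r(W) = W - 1*(-5) = W + 5 = 5 + W)
f(s) = 4 - 2*s*(16 + s) (f(s) = 4 - (s + s)*(s + 16) = 4 - 2*s*(16 + s))
-107*159 + f(r(-1)) = -107*159 + (4 - 32*(5 - 1) - 2*(5 - 1)**2) = -17013 + (4 - 32*4 - 2*4**2) = -17013 + (4 - 128 - 2*16) = -17013 + (4 - 128 - 32) = -17013 - 156 = -17169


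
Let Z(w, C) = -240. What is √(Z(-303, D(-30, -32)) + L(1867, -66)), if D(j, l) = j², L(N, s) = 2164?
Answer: 2*√481 ≈ 43.863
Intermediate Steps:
√(Z(-303, D(-30, -32)) + L(1867, -66)) = √(-240 + 2164) = √1924 = 2*√481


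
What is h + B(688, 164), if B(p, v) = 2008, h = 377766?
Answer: 379774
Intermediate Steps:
h + B(688, 164) = 377766 + 2008 = 379774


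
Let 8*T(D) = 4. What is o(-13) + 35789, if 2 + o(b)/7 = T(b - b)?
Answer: 71557/2 ≈ 35779.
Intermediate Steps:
T(D) = ½ (T(D) = (⅛)*4 = ½)
o(b) = -21/2 (o(b) = -14 + 7*(½) = -14 + 7/2 = -21/2)
o(-13) + 35789 = -21/2 + 35789 = 71557/2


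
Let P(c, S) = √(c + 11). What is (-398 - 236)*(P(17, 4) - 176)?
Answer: 111584 - 1268*√7 ≈ 1.0823e+5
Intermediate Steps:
P(c, S) = √(11 + c)
(-398 - 236)*(P(17, 4) - 176) = (-398 - 236)*(√(11 + 17) - 176) = -634*(√28 - 176) = -634*(2*√7 - 176) = -634*(-176 + 2*√7) = 111584 - 1268*√7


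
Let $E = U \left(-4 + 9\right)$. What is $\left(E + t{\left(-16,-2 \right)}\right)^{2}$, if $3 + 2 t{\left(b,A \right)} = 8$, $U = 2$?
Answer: $\frac{625}{4} \approx 156.25$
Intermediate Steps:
$t{\left(b,A \right)} = \frac{5}{2}$ ($t{\left(b,A \right)} = - \frac{3}{2} + \frac{1}{2} \cdot 8 = - \frac{3}{2} + 4 = \frac{5}{2}$)
$E = 10$ ($E = 2 \left(-4 + 9\right) = 2 \cdot 5 = 10$)
$\left(E + t{\left(-16,-2 \right)}\right)^{2} = \left(10 + \frac{5}{2}\right)^{2} = \left(\frac{25}{2}\right)^{2} = \frac{625}{4}$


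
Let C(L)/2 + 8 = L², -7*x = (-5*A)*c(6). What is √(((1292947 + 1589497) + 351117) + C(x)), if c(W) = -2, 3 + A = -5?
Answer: √158456505/7 ≈ 1798.3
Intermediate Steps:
A = -8 (A = -3 - 5 = -8)
x = 80/7 (x = -(-5*(-8))*(-2)/7 = -40*(-2)/7 = -⅐*(-80) = 80/7 ≈ 11.429)
C(L) = -16 + 2*L²
√(((1292947 + 1589497) + 351117) + C(x)) = √(((1292947 + 1589497) + 351117) + (-16 + 2*(80/7)²)) = √((2882444 + 351117) + (-16 + 2*(6400/49))) = √(3233561 + (-16 + 12800/49)) = √(3233561 + 12016/49) = √(158456505/49) = √158456505/7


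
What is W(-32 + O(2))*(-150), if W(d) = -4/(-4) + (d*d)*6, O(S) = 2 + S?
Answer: -705750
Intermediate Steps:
W(d) = 1 + 6*d² (W(d) = -4*(-¼) + d²*6 = 1 + 6*d²)
W(-32 + O(2))*(-150) = (1 + 6*(-32 + (2 + 2))²)*(-150) = (1 + 6*(-32 + 4)²)*(-150) = (1 + 6*(-28)²)*(-150) = (1 + 6*784)*(-150) = (1 + 4704)*(-150) = 4705*(-150) = -705750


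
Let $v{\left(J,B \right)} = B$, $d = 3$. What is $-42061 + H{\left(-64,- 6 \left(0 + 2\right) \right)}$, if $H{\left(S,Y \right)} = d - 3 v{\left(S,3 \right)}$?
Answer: $-42067$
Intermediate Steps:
$H{\left(S,Y \right)} = -6$ ($H{\left(S,Y \right)} = 3 - 9 = -6$)
$-42061 + H{\left(-64,- 6 \left(0 + 2\right) \right)} = -42061 - 6 = -42067$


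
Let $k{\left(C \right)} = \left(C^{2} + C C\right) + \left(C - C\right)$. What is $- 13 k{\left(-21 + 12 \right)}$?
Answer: $-2106$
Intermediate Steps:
$k{\left(C \right)} = 2 C^{2}$ ($k{\left(C \right)} = \left(C^{2} + C^{2}\right) + 0 = 2 C^{2} + 0 = 2 C^{2}$)
$- 13 k{\left(-21 + 12 \right)} = - 13 \cdot 2 \left(-21 + 12\right)^{2} = - 13 \cdot 2 \left(-9\right)^{2} = - 13 \cdot 2 \cdot 81 = \left(-13\right) 162 = -2106$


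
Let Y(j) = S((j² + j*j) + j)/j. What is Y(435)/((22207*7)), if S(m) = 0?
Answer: 0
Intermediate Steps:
Y(j) = 0 (Y(j) = 0/j = 0)
Y(435)/((22207*7)) = 0/((22207*7)) = 0/155449 = 0*(1/155449) = 0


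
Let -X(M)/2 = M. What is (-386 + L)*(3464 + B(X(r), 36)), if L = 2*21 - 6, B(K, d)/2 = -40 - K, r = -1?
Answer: -1183000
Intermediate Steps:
X(M) = -2*M
B(K, d) = -80 - 2*K (B(K, d) = 2*(-40 - K) = -80 - 2*K)
L = 36 (L = 42 - 6 = 36)
(-386 + L)*(3464 + B(X(r), 36)) = (-386 + 36)*(3464 + (-80 - (-4)*(-1))) = -350*(3464 + (-80 - 2*2)) = -350*(3464 + (-80 - 4)) = -350*(3464 - 84) = -350*3380 = -1183000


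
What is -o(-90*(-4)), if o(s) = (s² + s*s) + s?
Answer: -259560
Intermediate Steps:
o(s) = s + 2*s² (o(s) = (s² + s²) + s = 2*s² + s = s + 2*s²)
-o(-90*(-4)) = -(-90*(-4))*(1 + 2*(-90*(-4))) = -360*(1 + 2*360) = -360*(1 + 720) = -360*721 = -1*259560 = -259560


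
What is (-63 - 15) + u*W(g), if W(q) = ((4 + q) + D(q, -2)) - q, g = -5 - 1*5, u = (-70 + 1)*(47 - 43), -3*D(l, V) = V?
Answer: -1366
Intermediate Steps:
D(l, V) = -V/3
u = -276 (u = -69*4 = -276)
g = -10 (g = -5 - 5 = -10)
W(q) = 14/3 (W(q) = ((4 + q) - 1/3*(-2)) - q = ((4 + q) + 2/3) - q = (14/3 + q) - q = 14/3)
(-63 - 15) + u*W(g) = (-63 - 15) - 276*14/3 = -78 - 1288 = -1366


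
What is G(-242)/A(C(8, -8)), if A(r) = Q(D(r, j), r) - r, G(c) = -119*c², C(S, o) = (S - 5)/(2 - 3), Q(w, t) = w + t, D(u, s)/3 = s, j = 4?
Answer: -1742279/3 ≈ -5.8076e+5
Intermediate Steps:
D(u, s) = 3*s
Q(w, t) = t + w
C(S, o) = 5 - S (C(S, o) = (-5 + S)/(-1) = (-5 + S)*(-1) = 5 - S)
A(r) = 12 (A(r) = (r + 3*4) - r = (r + 12) - r = (12 + r) - r = 12)
G(-242)/A(C(8, -8)) = -119*(-242)²/12 = -119*58564*(1/12) = -6969116*1/12 = -1742279/3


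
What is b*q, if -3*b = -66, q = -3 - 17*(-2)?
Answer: 682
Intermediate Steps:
q = 31 (q = -3 + 34 = 31)
b = 22 (b = -⅓*(-66) = 22)
b*q = 22*31 = 682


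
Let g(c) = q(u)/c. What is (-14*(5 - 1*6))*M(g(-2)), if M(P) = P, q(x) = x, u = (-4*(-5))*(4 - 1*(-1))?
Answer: -700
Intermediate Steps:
u = 100 (u = 20*(4 + 1) = 20*5 = 100)
g(c) = 100/c
(-14*(5 - 1*6))*M(g(-2)) = (-14*(5 - 1*6))*(100/(-2)) = (-14*(5 - 6))*(100*(-1/2)) = -14*(-1)*(-50) = 14*(-50) = -700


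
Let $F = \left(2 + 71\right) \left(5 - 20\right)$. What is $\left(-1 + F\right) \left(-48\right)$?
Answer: $52608$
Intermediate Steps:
$F = -1095$ ($F = 73 \left(-15\right) = -1095$)
$\left(-1 + F\right) \left(-48\right) = \left(-1 - 1095\right) \left(-48\right) = \left(-1096\right) \left(-48\right) = 52608$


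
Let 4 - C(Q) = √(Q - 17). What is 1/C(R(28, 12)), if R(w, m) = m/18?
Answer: 12/97 + 7*I*√3/97 ≈ 0.12371 + 0.12499*I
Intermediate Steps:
R(w, m) = m/18 (R(w, m) = m*(1/18) = m/18)
C(Q) = 4 - √(-17 + Q) (C(Q) = 4 - √(Q - 17) = 4 - √(-17 + Q))
1/C(R(28, 12)) = 1/(4 - √(-17 + (1/18)*12)) = 1/(4 - √(-17 + ⅔)) = 1/(4 - √(-49/3)) = 1/(4 - 7*I*√3/3)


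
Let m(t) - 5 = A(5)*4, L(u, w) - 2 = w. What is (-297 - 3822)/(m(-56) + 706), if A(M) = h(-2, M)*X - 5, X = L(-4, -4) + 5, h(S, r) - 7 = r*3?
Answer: -4119/955 ≈ -4.3131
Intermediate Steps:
L(u, w) = 2 + w
h(S, r) = 7 + 3*r (h(S, r) = 7 + r*3 = 7 + 3*r)
X = 3 (X = (2 - 4) + 5 = -2 + 5 = 3)
A(M) = 16 + 9*M (A(M) = (7 + 3*M)*3 - 5 = (21 + 9*M) - 5 = 16 + 9*M)
m(t) = 249 (m(t) = 5 + (16 + 9*5)*4 = 5 + (16 + 45)*4 = 5 + 61*4 = 5 + 244 = 249)
(-297 - 3822)/(m(-56) + 706) = (-297 - 3822)/(249 + 706) = -4119/955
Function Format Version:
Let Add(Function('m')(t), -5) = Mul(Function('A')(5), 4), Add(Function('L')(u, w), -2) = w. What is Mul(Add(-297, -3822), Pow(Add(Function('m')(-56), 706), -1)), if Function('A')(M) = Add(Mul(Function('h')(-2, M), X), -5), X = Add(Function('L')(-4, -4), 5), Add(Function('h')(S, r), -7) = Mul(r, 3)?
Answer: Rational(-4119, 955) ≈ -4.3131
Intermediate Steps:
Function('L')(u, w) = Add(2, w)
Function('h')(S, r) = Add(7, Mul(3, r)) (Function('h')(S, r) = Add(7, Mul(r, 3)) = Add(7, Mul(3, r)))
X = 3 (X = Add(Add(2, -4), 5) = Add(-2, 5) = 3)
Function('A')(M) = Add(16, Mul(9, M)) (Function('A')(M) = Add(Mul(Add(7, Mul(3, M)), 3), -5) = Add(Add(21, Mul(9, M)), -5) = Add(16, Mul(9, M)))
Function('m')(t) = 249 (Function('m')(t) = Add(5, Mul(Add(16, Mul(9, 5)), 4)) = Add(5, Mul(Add(16, 45), 4)) = Add(5, Mul(61, 4)) = Add(5, 244) = 249)
Mul(Add(-297, -3822), Pow(Add(Function('m')(-56), 706), -1)) = Mul(Add(-297, -3822), Pow(Add(249, 706), -1)) = Mul(-4119, Pow(955, -1)) = Mul(-4119, Rational(1, 955)) = Rational(-4119, 955)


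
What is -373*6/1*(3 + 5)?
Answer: -17904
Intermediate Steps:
-373*6/1*(3 + 5) = -373*6*1*8 = -2238*8 = -373*48 = -17904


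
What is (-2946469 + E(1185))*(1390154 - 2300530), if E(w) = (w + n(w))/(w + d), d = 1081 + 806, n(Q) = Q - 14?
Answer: 257509820558591/96 ≈ 2.6824e+12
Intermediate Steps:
n(Q) = -14 + Q
d = 1887
E(w) = (-14 + 2*w)/(1887 + w) (E(w) = (w + (-14 + w))/(w + 1887) = (-14 + 2*w)/(1887 + w))
(-2946469 + E(1185))*(1390154 - 2300530) = (-2946469 + 2*(-7 + 1185)/(1887 + 1185))*(1390154 - 2300530) = (-2946469 + 2*1178/3072)*(-910376) = (-2946469 + 2*(1/3072)*1178)*(-910376) = (-2946469 + 589/768)*(-910376) = -2262887603/768*(-910376) = 257509820558591/96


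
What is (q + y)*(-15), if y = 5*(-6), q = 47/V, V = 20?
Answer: 1659/4 ≈ 414.75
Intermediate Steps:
q = 47/20 ≈ 2.3500
y = -30
(q + y)*(-15) = (47/20 - 30)*(-15) = -553/20*(-15) = 1659/4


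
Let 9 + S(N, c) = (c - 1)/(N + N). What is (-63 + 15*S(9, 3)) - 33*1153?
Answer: -114736/3 ≈ -38245.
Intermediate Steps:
S(N, c) = -9 + (-1 + c)/(2*N) (S(N, c) = -9 + (c - 1)/(N + N) = -9 + (-1 + c)/((2*N)) = -9 + (-1 + c)*(1/(2*N)) = -9 + (-1 + c)/(2*N))
(-63 + 15*S(9, 3)) - 33*1153 = (-63 + 15*((½)*(-1 + 3 - 18*9)/9)) - 33*1153 = (-63 + 15*((½)*(⅑)*(-1 + 3 - 162))) - 38049 = (-63 + 15*((½)*(⅑)*(-160))) - 38049 = (-63 + 15*(-80/9)) - 38049 = (-63 - 400/3) - 38049 = -589/3 - 38049 = -114736/3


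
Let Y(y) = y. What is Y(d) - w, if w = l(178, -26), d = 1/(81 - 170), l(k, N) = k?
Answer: -15843/89 ≈ -178.01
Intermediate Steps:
d = -1/89 (d = 1/(-89) = -1/89 ≈ -0.011236)
w = 178
Y(d) - w = -1/89 - 1*178 = -1/89 - 178 = -15843/89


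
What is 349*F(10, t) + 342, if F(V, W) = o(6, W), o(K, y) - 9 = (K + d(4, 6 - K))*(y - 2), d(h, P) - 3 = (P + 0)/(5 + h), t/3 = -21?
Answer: -200682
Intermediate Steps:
t = -63 (t = 3*(-21) = -63)
d(h, P) = 3 + P/(5 + h) (d(h, P) = 3 + (P + 0)/(5 + h) = 3 + P/(5 + h))
o(K, y) = 9 + (-2 + y)*(11/3 + 8*K/9) (o(K, y) = 9 + (K + (15 + (6 - K) + 3*4)/(5 + 4))*(y - 2) = 9 + (K + (15 + (6 - K) + 12)/9)*(-2 + y) = 9 + (K + (33 - K)/9)*(-2 + y) = 9 + (K + (11/3 - K/9))*(-2 + y) = 9 + (11/3 + 8*K/9)*(-2 + y) = 9 + (-2 + y)*(11/3 + 8*K/9))
F(V, W) = -9 + 9*W (F(V, W) = 5/3 - 16/9*6 + 11*W/3 + (8/9)*6*W = 5/3 - 32/3 + 11*W/3 + 16*W/3 = -9 + 9*W)
349*F(10, t) + 342 = 349*(-9 + 9*(-63)) + 342 = 349*(-9 - 567) + 342 = 349*(-576) + 342 = -201024 + 342 = -200682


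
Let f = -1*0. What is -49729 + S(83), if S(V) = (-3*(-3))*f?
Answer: -49729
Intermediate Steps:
f = 0
S(V) = 0 (S(V) = -3*(-3)*0 = 9*0 = 0)
-49729 + S(83) = -49729 + 0 = -49729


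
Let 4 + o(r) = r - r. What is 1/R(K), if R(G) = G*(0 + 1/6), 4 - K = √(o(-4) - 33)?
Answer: 24/53 + 6*I*√37/53 ≈ 0.45283 + 0.68861*I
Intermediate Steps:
o(r) = -4 (o(r) = -4 + (r - r) = -4 + 0 = -4)
K = 4 - I*√37 (K = 4 - √(-4 - 33) = 4 - √(-37) = 4 - I*√37 ≈ 4.0 - 6.0828*I)
R(G) = G/6 (R(G) = G*(0 + ⅙) = G*(⅙) = G/6)
1/R(K) = 1/((4 - I*√37)/6) = 1/(⅔ - I*√37/6)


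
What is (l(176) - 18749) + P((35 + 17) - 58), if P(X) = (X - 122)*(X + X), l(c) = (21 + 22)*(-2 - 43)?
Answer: -19148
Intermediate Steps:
l(c) = -1935 (l(c) = 43*(-45) = -1935)
P(X) = 2*X*(-122 + X) (P(X) = (-122 + X)*(2*X) = 2*X*(-122 + X))
(l(176) - 18749) + P((35 + 17) - 58) = (-1935 - 18749) + 2*((35 + 17) - 58)*(-122 + ((35 + 17) - 58)) = -20684 + 2*(52 - 58)*(-122 + (52 - 58)) = -20684 + 2*(-6)*(-122 - 6) = -20684 + 2*(-6)*(-128) = -20684 + 1536 = -19148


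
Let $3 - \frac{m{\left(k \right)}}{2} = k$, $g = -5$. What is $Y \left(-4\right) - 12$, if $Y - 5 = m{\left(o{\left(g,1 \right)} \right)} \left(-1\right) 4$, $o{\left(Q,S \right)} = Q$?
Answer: $224$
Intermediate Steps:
$m{\left(k \right)} = 6 - 2 k$
$Y = -59$ ($Y = 5 + \left(6 - -10\right) \left(-1\right) 4 = 5 + \left(6 + 10\right) \left(-1\right) 4 = 5 + 16 \left(-1\right) 4 = 5 - 64 = -59$)
$Y \left(-4\right) - 12 = \left(-59\right) \left(-4\right) - 12 = 236 - 12 = 224$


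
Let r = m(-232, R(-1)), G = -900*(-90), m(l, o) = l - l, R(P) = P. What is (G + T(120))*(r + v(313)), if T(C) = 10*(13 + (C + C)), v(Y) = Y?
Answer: 26144890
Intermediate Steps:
m(l, o) = 0
G = 81000
T(C) = 130 + 20*C (T(C) = 10*(13 + 2*C) = 130 + 20*C)
r = 0
(G + T(120))*(r + v(313)) = (81000 + (130 + 20*120))*(0 + 313) = (81000 + (130 + 2400))*313 = (81000 + 2530)*313 = 83530*313 = 26144890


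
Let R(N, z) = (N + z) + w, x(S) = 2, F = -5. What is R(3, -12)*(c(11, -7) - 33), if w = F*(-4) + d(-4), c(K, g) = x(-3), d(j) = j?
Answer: -217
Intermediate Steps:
c(K, g) = 2
w = 16 (w = -5*(-4) - 4 = 20 - 4 = 16)
R(N, z) = 16 + N + z (R(N, z) = (N + z) + 16 = 16 + N + z)
R(3, -12)*(c(11, -7) - 33) = (16 + 3 - 12)*(2 - 33) = 7*(-31) = -217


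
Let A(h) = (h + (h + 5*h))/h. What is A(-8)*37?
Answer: 259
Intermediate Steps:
A(h) = 7 (A(h) = (h + 6*h)/h = (7*h)/h = 7)
A(-8)*37 = 7*37 = 259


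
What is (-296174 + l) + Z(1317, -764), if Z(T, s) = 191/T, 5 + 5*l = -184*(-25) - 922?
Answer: -1945467494/6585 ≈ -2.9544e+5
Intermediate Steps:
l = 3673/5 (l = -1 + (-184*(-25) - 922)/5 = -1 + (4600 - 922)/5 = -1 + (1/5)*3678 = -1 + 3678/5 = 3673/5 ≈ 734.60)
(-296174 + l) + Z(1317, -764) = (-296174 + 3673/5) + 191/1317 = -1477197/5 + 191*(1/1317) = -1477197/5 + 191/1317 = -1945467494/6585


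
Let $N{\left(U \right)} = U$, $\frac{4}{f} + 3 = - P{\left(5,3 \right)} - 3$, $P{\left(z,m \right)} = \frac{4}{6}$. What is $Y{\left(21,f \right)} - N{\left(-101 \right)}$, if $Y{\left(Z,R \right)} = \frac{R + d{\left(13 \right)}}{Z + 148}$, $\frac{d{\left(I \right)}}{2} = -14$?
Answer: $\frac{6554}{65} \approx 100.83$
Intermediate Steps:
$d{\left(I \right)} = -28$ ($d{\left(I \right)} = 2 \left(-14\right) = -28$)
$P{\left(z,m \right)} = \frac{2}{3}$ ($P{\left(z,m \right)} = 4 \cdot \frac{1}{6} = \frac{2}{3}$)
$f = - \frac{3}{5}$ ($f = \frac{4}{-3 - \frac{11}{3}} = \frac{4}{- \frac{20}{3}} = 4 \left(- \frac{3}{20}\right) = - \frac{3}{5} \approx -0.6$)
$Y{\left(Z,R \right)} = \frac{-28 + R}{148 + Z}$ ($Y{\left(Z,R \right)} = \frac{R - 28}{Z + 148} = \frac{-28 + R}{148 + Z}$)
$Y{\left(21,f \right)} - N{\left(-101 \right)} = \frac{-28 - \frac{3}{5}}{148 + 21} - -101 = \frac{1}{169} \left(- \frac{143}{5}\right) + 101 = - \frac{11}{65} + 101 = \frac{6554}{65}$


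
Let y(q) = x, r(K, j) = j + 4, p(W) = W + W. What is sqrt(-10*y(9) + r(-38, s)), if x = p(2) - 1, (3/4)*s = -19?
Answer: I*sqrt(462)/3 ≈ 7.1647*I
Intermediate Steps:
p(W) = 2*W
s = -76/3 (s = (4/3)*(-19) = -76/3 ≈ -25.333)
r(K, j) = 4 + j
x = 3 (x = 2*2 - 1 = 4 - 1 = 3)
y(q) = 3
sqrt(-10*y(9) + r(-38, s)) = sqrt(-10*3 + (4 - 76/3)) = sqrt(-30 - 64/3) = sqrt(-154/3) = I*sqrt(462)/3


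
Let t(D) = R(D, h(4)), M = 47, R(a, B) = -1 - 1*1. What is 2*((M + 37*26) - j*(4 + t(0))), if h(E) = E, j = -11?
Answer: 2062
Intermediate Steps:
R(a, B) = -2 (R(a, B) = -1 - 1 = -2)
t(D) = -2
2*((M + 37*26) - j*(4 + t(0))) = 2*((47 + 37*26) - (-11)*(4 - 2)) = 2*((47 + 962) - (-11)*2) = 2*(1009 - 1*(-22)) = 2*(1009 + 22) = 2*1031 = 2062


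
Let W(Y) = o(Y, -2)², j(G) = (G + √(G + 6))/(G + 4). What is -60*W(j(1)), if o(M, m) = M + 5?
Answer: -8196/5 - 624*√7/5 ≈ -1969.4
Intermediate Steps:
o(M, m) = 5 + M
j(G) = (G + √(6 + G))/(4 + G)
W(Y) = (5 + Y)²
-60*W(j(1)) = -60*(5 + (1 + √(6 + 1))/(4 + 1))² = -60*(5 + (1 + √7)/5)² = -60*(5 + (⅕ + √7/5))² = -60*(26/5 + √7/5)²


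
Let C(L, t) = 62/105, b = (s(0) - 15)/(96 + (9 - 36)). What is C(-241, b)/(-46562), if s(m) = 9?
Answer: -1/78855 ≈ -1.2681e-5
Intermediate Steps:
b = -2/23 (b = (9 - 15)/(96 + (9 - 36)) = -6/(96 - 27) = -6/69 = -6*1/69 = -2/23 ≈ -0.086957)
C(L, t) = 62/105 (C(L, t) = 62*(1/105) = 62/105)
C(-241, b)/(-46562) = (62/105)/(-46562) = (62/105)*(-1/46562) = -1/78855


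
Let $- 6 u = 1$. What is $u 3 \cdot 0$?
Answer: $0$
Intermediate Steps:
$u = - \frac{1}{6}$ ($u = \left(- \frac{1}{6}\right) 1 = - \frac{1}{6} \approx -0.16667$)
$u 3 \cdot 0 = \left(- \frac{1}{6}\right) 3 \cdot 0 = \left(- \frac{1}{2}\right) 0 = 0$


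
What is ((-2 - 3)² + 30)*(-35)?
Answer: -1925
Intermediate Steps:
((-2 - 3)² + 30)*(-35) = ((-5)² + 30)*(-35) = (25 + 30)*(-35) = 55*(-35) = -1925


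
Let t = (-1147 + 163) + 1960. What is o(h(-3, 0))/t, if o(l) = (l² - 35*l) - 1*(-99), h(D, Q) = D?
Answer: 213/976 ≈ 0.21824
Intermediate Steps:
t = 976 (t = -984 + 1960 = 976)
o(l) = 99 + l² - 35*l (o(l) = (l² - 35*l) + 99 = 99 + l² - 35*l)
o(h(-3, 0))/t = (99 + (-3)² - 35*(-3))/976 = (99 + 9 + 105)*(1/976) = 213*(1/976) = 213/976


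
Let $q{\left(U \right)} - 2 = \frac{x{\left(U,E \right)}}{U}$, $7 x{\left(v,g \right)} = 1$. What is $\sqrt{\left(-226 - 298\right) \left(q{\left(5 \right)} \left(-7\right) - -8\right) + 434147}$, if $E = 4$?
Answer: $\frac{\sqrt{10934895}}{5} \approx 661.36$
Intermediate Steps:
$x{\left(v,g \right)} = \frac{1}{7}$ ($x{\left(v,g \right)} = \frac{1}{7} \cdot 1 = \frac{1}{7}$)
$q{\left(U \right)} = 2 + \frac{1}{7 U}$
$\sqrt{\left(-226 - 298\right) \left(q{\left(5 \right)} \left(-7\right) - -8\right) + 434147} = \sqrt{\left(-226 - 298\right) \left(\left(2 + \frac{1}{7 \cdot 5}\right) \left(-7\right) - -8\right) + 434147} = \sqrt{- 524 \left(\left(2 + \frac{1}{7} \cdot \frac{1}{5}\right) \left(-7\right) + 8\right) + 434147} = \sqrt{- 524 \left(\left(2 + \frac{1}{35}\right) \left(-7\right) + 8\right) + 434147} = \sqrt{- 524 \left(\frac{71}{35} \left(-7\right) + 8\right) + 434147} = \sqrt{- 524 \left(- \frac{71}{5} + 8\right) + 434147} = \sqrt{\left(-524\right) \left(- \frac{31}{5}\right) + 434147} = \sqrt{\frac{16244}{5} + 434147} = \sqrt{\frac{2186979}{5}} = \frac{\sqrt{10934895}}{5}$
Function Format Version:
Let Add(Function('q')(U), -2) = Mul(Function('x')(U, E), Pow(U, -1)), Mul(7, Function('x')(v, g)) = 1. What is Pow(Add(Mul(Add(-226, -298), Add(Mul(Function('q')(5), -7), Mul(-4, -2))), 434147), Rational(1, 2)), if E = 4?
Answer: Mul(Rational(1, 5), Pow(10934895, Rational(1, 2))) ≈ 661.36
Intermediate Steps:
Function('x')(v, g) = Rational(1, 7) (Function('x')(v, g) = Mul(Rational(1, 7), 1) = Rational(1, 7))
Function('q')(U) = Add(2, Mul(Rational(1, 7), Pow(U, -1)))
Pow(Add(Mul(Add(-226, -298), Add(Mul(Function('q')(5), -7), Mul(-4, -2))), 434147), Rational(1, 2)) = Pow(Add(Mul(Add(-226, -298), Add(Mul(Add(2, Mul(Rational(1, 7), Pow(5, -1))), -7), Mul(-4, -2))), 434147), Rational(1, 2)) = Pow(Add(Mul(-524, Add(Mul(Add(2, Mul(Rational(1, 7), Rational(1, 5))), -7), 8)), 434147), Rational(1, 2)) = Pow(Add(Mul(-524, Add(Mul(Add(2, Rational(1, 35)), -7), 8)), 434147), Rational(1, 2)) = Pow(Add(Mul(-524, Add(Mul(Rational(71, 35), -7), 8)), 434147), Rational(1, 2)) = Pow(Add(Mul(-524, Add(Rational(-71, 5), 8)), 434147), Rational(1, 2)) = Pow(Add(Mul(-524, Rational(-31, 5)), 434147), Rational(1, 2)) = Pow(Add(Rational(16244, 5), 434147), Rational(1, 2)) = Pow(Rational(2186979, 5), Rational(1, 2)) = Mul(Rational(1, 5), Pow(10934895, Rational(1, 2)))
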